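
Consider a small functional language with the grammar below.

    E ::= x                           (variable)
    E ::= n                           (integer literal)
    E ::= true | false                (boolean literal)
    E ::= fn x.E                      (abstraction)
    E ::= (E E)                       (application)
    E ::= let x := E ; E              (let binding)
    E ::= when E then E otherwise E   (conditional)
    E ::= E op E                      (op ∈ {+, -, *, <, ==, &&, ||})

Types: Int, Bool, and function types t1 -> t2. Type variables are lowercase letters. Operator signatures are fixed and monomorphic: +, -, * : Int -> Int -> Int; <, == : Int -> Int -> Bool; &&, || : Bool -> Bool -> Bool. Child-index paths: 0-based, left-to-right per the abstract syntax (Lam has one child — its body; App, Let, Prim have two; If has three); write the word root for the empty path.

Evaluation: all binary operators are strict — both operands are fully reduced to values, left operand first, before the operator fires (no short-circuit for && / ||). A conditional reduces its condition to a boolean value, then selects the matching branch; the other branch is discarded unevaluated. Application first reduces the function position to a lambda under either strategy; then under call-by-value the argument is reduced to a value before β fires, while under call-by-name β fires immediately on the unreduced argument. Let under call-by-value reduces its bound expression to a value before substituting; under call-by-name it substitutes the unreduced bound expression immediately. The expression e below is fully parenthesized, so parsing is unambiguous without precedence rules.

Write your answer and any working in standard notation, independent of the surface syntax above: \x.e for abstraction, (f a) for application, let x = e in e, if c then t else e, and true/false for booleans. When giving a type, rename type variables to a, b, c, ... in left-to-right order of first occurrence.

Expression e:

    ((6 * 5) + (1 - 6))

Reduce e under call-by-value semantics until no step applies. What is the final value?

Answer: 25

Trace:
step 0: ((6 * 5) + (1 - 6))
step 1: [delta@0] (30 + (1 - 6))
step 2: [delta@1] (30 + -5)
step 3: [delta@root] 25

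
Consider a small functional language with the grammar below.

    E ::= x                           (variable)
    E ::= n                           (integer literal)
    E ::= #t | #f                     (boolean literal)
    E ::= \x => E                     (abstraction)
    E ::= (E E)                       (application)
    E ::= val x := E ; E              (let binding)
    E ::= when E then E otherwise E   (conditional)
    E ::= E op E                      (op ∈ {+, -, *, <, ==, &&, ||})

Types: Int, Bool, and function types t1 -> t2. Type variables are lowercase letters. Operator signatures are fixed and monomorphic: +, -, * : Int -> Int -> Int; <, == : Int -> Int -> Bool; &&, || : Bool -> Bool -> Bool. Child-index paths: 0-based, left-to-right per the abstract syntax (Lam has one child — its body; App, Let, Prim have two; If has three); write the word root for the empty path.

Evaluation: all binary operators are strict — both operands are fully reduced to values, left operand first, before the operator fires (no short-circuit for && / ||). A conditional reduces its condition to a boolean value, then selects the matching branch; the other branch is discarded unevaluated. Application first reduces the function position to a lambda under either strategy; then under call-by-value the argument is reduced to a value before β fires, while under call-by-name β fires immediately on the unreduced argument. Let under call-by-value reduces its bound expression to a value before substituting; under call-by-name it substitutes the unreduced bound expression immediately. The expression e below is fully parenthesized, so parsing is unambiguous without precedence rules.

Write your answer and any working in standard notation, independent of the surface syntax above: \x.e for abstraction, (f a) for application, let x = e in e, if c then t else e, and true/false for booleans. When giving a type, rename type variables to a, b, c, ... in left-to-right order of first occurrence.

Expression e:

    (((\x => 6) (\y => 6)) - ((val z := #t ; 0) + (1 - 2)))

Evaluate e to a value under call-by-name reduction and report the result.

Answer: 7

Trace:
step 0: (((\x.6) (\y.6)) - ((let z = true in 0) + (1 - 2)))
step 1: [beta@0] (6 - ((let z = true in 0) + (1 - 2)))
step 2: [let@1.0] (6 - (0 + (1 - 2)))
step 3: [delta@1.1] (6 - (0 + -1))
step 4: [delta@1] (6 - -1)
step 5: [delta@root] 7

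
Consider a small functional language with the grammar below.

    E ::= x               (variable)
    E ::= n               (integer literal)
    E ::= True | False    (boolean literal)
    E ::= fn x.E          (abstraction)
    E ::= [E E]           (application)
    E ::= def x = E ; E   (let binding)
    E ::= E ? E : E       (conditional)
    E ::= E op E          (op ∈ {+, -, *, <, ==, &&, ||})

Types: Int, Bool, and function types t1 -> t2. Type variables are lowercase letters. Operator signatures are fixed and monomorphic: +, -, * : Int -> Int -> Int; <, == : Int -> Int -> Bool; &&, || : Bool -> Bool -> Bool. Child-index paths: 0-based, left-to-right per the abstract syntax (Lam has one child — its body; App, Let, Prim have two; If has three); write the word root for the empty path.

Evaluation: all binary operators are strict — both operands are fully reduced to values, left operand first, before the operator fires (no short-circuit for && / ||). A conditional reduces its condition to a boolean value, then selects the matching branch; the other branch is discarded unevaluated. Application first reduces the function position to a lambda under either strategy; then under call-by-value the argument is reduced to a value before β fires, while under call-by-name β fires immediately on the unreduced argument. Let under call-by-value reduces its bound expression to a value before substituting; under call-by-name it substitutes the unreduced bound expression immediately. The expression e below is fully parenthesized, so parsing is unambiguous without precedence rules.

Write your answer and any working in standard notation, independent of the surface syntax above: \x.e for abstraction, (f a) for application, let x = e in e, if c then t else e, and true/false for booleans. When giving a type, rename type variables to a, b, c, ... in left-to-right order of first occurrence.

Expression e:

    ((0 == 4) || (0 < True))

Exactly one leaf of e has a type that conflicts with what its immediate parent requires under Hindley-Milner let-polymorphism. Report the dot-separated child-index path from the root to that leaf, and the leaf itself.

Derivation:
  unify Int ~ Int
  unify Int ~ Int
  unify Bool ~ Bool
  unify Int ~ Int
  unify Bool ~ Int
  FAIL: mismatch Bool ~ Int

Answer: 1.1 : true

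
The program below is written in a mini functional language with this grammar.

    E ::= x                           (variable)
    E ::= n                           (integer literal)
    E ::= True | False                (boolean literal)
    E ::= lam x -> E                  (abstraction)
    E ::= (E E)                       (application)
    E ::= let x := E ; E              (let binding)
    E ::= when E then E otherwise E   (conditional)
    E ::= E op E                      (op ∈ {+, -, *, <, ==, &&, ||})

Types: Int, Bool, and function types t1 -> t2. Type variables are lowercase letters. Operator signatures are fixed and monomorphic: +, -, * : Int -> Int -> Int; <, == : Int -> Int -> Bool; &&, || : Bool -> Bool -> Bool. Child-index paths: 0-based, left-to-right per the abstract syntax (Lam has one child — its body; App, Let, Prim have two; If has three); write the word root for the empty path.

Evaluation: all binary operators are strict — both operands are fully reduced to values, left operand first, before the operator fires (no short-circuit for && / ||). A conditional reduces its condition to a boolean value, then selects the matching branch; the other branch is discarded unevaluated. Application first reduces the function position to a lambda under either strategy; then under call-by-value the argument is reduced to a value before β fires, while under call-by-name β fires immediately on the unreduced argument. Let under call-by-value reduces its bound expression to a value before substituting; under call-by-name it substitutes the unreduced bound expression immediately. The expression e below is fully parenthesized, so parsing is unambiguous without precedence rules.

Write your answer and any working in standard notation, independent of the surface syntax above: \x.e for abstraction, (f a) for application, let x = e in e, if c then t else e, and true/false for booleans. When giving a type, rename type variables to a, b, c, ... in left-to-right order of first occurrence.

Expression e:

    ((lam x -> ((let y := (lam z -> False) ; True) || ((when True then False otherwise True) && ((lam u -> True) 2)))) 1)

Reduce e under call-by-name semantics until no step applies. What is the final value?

Derivation:
step 0: ((\x.((let y = (\z.false) in true) || ((if true then false else true) && ((\u.true) 2)))) 1)
step 1: [beta@root] ((let y = (\z.false) in true) || ((if true then false else true) && ((\u.true) 2)))
step 2: [let@0] (true || ((if true then false else true) && ((\u.true) 2)))
step 3: [if@1.0] (true || (false && ((\u.true) 2)))
step 4: [beta@1.1] (true || (false && true))
step 5: [delta@1] (true || false)
step 6: [delta@root] true

Answer: true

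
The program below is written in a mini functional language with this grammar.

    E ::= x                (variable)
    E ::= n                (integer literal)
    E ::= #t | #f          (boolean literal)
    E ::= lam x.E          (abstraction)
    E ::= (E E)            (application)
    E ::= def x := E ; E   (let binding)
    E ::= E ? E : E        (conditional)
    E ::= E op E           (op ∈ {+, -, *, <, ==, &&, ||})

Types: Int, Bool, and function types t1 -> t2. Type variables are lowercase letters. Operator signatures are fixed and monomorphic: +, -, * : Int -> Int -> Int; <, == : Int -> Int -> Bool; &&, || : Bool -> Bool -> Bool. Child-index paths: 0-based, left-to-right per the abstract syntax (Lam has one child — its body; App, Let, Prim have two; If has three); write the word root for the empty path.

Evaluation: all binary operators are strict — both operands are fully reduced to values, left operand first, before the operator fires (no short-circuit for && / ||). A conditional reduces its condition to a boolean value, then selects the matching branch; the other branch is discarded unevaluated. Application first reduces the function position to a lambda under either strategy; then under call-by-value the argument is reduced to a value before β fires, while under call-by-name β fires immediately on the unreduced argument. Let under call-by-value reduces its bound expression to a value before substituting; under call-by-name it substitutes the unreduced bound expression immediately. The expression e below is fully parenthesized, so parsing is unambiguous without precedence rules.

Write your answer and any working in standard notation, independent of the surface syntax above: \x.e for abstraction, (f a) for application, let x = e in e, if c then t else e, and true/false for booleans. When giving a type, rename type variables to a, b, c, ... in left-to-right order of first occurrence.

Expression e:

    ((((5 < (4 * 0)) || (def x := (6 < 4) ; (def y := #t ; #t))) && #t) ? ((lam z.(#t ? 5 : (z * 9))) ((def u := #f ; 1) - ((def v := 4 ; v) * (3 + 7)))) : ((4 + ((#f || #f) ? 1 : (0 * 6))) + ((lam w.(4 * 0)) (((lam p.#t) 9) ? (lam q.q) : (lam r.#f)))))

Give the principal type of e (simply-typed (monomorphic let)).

Answer: Int

Working:
  unify Int ~ Int
  unify Int ~ Int
  unify Int ~ Int
  unify Int ~ Int
  unify Bool ~ Bool
  unify Int ~ Int
  unify Int ~ Int
let x : Bool
let y : Bool
  unify Bool ~ Bool
  unify Bool ~ Bool
  unify Bool ~ Bool
  unify Bool ~ Bool
  unify Bool ~ Bool
z : a
  unify a ~ Int
  unify Int ~ Int
  unify Int ~ Int
\z._ : Int -> Int
let u : Bool
  unify Int ~ Int
let v : Int
v : Int
  unify Int ~ Int
  unify Int ~ Int
  unify Int ~ Int
  unify Int ~ Int
  unify Int ~ Int
  unify Int -> Int ~ Int -> b
  unify Int ~ Int
  unify Int ~ b
_ _ : Int
  unify Int ~ Int
  unify Bool ~ Bool
  unify Bool ~ Bool
  unify Bool ~ Bool
  unify Int ~ Int
  unify Int ~ Int
  unify Int ~ Int
  unify Int ~ Int
  unify Int ~ Int
  unify Int ~ Int
  unify Int ~ Int
\w._ : c -> Int
\p._ : d -> Bool
  unify d -> Bool ~ Int -> e
  unify d ~ Int
  unify Bool ~ e
_ _ : Bool
  unify Bool ~ Bool
q : f
\q._ : f -> f
\r._ : g -> Bool
  unify f -> f ~ g -> Bool
  unify f ~ g
  unify g ~ Bool
  unify c -> Int ~ (Bool -> Bool) -> h
  unify c ~ Bool -> Bool
  unify Int ~ h
_ _ : Int
  unify Int ~ Int
  unify Int ~ Int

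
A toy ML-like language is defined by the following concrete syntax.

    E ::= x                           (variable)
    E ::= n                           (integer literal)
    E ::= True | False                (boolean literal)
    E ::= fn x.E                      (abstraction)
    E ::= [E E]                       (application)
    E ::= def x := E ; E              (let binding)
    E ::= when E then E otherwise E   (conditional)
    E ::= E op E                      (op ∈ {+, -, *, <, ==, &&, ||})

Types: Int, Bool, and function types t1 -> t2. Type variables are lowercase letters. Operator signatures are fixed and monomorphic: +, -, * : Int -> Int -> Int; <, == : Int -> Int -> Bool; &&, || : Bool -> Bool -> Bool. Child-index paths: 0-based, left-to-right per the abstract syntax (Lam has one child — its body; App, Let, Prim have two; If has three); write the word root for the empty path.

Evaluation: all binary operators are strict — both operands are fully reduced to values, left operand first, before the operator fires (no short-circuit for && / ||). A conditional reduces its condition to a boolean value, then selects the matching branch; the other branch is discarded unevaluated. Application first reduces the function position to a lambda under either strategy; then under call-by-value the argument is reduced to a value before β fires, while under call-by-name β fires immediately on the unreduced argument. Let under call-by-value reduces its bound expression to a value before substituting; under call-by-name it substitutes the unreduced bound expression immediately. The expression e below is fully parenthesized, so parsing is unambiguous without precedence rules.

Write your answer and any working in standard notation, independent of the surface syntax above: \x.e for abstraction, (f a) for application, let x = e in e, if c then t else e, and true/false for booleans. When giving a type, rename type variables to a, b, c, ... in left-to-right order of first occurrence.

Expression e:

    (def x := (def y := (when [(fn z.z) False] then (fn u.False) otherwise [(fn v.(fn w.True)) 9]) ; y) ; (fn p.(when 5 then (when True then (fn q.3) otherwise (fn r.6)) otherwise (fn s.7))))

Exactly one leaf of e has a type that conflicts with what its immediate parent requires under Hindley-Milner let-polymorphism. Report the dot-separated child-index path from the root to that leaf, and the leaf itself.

Answer: 1.0.0 : 5

Derivation:
z : a
\z._ : a -> a
  unify a -> a ~ Bool -> b
  unify a ~ Bool
  unify Bool ~ b
_ _ : Bool
  unify Bool ~ Bool
\u._ : c -> Bool
\w._ : e -> Bool
\v._ : d -> e -> Bool
  unify d -> e -> Bool ~ Int -> f
  unify d ~ Int
  unify e -> Bool ~ f
_ _ : e -> Bool
  unify c -> Bool ~ e -> Bool
  unify c ~ e
  unify Bool ~ Bool
let y : forall. e -> Bool
y : g -> Bool
let x : forall. g -> Bool
  unify Int ~ Bool
  FAIL: mismatch Int ~ Bool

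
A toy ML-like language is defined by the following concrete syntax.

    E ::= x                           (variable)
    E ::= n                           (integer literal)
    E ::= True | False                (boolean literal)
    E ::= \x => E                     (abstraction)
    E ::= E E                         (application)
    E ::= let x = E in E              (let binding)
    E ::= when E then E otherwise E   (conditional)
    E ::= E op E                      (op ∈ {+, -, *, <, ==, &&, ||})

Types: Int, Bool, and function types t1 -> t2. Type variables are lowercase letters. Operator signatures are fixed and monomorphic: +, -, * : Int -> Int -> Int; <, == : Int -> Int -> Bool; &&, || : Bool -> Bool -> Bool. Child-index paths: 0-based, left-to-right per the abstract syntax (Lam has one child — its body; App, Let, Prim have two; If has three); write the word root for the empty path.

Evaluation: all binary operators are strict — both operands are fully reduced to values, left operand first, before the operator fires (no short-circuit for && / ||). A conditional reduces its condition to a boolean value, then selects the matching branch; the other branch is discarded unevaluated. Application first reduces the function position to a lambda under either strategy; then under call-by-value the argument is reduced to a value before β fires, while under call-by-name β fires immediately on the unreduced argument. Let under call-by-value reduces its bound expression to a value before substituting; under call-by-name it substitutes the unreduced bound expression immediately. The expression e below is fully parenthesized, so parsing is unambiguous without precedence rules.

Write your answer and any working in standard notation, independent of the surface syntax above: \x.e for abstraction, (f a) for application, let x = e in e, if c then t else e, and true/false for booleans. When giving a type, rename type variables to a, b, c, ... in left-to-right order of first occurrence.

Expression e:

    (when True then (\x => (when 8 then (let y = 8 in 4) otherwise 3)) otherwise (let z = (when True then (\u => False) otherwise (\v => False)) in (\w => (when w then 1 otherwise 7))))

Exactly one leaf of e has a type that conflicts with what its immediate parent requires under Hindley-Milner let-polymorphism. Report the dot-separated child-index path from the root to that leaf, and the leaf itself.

Answer: 1.0.0 : 8

Trace:
  unify Bool ~ Bool
  unify Int ~ Bool
  FAIL: mismatch Int ~ Bool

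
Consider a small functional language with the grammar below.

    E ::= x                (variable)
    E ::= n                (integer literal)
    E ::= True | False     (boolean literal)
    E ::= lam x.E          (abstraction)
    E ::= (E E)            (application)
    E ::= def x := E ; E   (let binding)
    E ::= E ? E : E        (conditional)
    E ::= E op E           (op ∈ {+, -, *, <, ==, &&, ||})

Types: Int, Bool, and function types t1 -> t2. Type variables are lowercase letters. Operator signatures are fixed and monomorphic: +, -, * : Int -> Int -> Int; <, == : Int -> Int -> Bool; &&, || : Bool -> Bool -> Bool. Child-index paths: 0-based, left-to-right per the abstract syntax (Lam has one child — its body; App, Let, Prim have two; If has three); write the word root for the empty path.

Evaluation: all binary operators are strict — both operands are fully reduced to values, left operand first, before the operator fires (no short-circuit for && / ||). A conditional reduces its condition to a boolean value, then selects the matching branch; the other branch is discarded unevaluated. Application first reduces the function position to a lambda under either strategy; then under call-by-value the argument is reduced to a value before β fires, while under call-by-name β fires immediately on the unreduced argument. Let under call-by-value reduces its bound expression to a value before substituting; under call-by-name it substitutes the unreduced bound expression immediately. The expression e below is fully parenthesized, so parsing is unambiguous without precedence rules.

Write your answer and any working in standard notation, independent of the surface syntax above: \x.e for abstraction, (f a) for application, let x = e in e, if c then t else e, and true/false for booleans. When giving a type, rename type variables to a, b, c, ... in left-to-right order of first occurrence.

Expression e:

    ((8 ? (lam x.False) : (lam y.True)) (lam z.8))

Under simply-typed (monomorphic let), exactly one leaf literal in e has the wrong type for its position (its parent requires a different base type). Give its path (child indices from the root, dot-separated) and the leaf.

Answer: 0.0 : 8

Working:
  unify Int ~ Bool
  FAIL: mismatch Int ~ Bool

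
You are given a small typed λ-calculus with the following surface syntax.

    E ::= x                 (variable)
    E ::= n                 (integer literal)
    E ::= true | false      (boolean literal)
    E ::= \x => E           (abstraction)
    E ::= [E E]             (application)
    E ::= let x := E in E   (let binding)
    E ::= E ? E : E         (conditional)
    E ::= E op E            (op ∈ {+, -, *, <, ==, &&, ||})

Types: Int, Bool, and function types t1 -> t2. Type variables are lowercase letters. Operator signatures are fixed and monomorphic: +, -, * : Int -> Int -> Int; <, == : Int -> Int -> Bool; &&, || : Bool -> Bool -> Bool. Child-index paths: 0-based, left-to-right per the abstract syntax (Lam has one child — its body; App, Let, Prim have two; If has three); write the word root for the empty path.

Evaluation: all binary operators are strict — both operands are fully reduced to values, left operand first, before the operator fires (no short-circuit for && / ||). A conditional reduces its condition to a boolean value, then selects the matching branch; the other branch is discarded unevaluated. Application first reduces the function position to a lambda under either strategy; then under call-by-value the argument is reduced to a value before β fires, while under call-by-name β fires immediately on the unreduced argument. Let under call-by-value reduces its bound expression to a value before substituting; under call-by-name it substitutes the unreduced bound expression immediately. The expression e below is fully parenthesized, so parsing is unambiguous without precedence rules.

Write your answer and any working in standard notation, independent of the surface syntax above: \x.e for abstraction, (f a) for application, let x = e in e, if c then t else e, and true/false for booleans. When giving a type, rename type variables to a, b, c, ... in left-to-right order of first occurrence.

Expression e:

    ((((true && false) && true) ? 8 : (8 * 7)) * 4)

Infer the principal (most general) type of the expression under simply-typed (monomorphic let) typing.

Answer: Int

Derivation:
  unify Bool ~ Bool
  unify Bool ~ Bool
  unify Bool ~ Bool
  unify Bool ~ Bool
  unify Bool ~ Bool
  unify Int ~ Int
  unify Int ~ Int
  unify Int ~ Int
  unify Int ~ Int
  unify Int ~ Int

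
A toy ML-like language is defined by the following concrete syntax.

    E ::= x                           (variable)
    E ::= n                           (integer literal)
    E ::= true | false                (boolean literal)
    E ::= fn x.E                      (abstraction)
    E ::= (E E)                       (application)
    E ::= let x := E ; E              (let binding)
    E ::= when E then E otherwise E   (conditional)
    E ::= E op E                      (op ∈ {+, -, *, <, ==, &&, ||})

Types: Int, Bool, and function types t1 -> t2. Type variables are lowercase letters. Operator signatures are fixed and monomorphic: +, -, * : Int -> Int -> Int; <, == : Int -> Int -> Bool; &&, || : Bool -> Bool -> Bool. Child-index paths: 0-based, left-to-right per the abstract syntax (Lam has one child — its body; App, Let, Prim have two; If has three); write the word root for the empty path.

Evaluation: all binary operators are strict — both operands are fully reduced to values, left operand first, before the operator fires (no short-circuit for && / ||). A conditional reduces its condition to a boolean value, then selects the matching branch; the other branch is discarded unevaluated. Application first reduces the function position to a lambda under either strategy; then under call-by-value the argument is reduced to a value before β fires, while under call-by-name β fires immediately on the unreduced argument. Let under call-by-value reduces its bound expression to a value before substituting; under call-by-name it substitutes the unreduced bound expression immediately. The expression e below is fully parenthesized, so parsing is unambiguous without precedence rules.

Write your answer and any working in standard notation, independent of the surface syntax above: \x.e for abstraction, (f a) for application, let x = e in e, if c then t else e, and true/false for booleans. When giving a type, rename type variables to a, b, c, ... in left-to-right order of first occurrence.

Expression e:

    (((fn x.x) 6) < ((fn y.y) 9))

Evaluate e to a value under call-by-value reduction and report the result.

Answer: true

Working:
step 0: (((\x.x) 6) < ((\y.y) 9))
step 1: [beta@0] (6 < ((\y.y) 9))
step 2: [beta@1] (6 < 9)
step 3: [delta@root] true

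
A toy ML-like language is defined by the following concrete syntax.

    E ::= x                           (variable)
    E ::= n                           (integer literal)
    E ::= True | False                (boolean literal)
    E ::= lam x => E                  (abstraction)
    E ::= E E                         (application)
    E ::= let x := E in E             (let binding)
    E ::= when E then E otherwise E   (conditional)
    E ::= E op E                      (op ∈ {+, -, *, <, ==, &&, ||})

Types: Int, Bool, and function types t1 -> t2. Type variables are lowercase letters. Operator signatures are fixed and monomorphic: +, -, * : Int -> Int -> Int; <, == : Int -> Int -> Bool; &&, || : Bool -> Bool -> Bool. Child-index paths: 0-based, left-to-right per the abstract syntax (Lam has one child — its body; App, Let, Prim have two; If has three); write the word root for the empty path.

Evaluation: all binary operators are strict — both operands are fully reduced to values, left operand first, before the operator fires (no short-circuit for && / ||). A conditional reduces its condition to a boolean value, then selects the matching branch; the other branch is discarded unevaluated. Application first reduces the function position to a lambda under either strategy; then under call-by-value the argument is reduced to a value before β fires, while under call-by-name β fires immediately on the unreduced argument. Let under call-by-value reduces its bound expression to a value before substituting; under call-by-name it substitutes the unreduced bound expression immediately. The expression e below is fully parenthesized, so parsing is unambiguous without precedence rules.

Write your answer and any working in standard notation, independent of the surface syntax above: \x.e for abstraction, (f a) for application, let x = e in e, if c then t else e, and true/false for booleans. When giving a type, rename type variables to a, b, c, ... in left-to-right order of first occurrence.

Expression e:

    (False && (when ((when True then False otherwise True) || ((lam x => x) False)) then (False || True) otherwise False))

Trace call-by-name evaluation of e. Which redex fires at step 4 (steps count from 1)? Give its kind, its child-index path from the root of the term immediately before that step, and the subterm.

Working:
step 0: (false && (if ((if true then false else true) || ((\x.x) false)) then (false || true) else false))
step 1: [if@1.0.0] (false && (if (false || ((\x.x) false)) then (false || true) else false))
step 2: [beta@1.0.1] (false && (if (false || false) then (false || true) else false))
step 3: [delta@1.0] (false && (if false then (false || true) else false))
step 4: [if@1] (false && false)

Answer: if at 1 : (if false then (false || true) else false)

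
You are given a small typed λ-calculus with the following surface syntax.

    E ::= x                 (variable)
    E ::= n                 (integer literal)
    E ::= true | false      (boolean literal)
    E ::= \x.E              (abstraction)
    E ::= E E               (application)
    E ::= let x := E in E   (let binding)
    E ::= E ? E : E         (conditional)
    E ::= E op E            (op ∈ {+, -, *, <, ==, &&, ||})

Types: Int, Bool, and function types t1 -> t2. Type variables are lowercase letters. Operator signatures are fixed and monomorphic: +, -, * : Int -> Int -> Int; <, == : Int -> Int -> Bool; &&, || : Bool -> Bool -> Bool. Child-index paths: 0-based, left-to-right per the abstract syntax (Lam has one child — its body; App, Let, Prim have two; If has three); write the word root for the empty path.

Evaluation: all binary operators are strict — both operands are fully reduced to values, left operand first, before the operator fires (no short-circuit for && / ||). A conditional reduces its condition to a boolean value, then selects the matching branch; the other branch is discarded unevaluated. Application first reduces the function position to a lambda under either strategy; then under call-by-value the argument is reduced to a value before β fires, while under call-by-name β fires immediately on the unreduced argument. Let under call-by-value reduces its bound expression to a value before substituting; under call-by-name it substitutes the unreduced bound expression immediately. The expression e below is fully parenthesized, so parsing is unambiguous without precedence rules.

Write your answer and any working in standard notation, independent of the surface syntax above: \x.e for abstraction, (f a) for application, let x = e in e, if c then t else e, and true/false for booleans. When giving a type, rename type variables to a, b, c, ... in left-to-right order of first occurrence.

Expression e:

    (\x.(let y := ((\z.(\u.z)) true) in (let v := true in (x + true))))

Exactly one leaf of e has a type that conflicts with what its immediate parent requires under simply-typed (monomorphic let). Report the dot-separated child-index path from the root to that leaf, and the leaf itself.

Trace:
z : b
\u._ : c -> b
\z._ : b -> c -> b
  unify b -> c -> b ~ Bool -> d
  unify b ~ Bool
  unify c -> Bool ~ d
_ _ : c -> Bool
let y : c -> Bool
let v : Bool
x : a
  unify a ~ Int
  unify Bool ~ Int
  FAIL: mismatch Bool ~ Int

Answer: 0.1.1.1 : true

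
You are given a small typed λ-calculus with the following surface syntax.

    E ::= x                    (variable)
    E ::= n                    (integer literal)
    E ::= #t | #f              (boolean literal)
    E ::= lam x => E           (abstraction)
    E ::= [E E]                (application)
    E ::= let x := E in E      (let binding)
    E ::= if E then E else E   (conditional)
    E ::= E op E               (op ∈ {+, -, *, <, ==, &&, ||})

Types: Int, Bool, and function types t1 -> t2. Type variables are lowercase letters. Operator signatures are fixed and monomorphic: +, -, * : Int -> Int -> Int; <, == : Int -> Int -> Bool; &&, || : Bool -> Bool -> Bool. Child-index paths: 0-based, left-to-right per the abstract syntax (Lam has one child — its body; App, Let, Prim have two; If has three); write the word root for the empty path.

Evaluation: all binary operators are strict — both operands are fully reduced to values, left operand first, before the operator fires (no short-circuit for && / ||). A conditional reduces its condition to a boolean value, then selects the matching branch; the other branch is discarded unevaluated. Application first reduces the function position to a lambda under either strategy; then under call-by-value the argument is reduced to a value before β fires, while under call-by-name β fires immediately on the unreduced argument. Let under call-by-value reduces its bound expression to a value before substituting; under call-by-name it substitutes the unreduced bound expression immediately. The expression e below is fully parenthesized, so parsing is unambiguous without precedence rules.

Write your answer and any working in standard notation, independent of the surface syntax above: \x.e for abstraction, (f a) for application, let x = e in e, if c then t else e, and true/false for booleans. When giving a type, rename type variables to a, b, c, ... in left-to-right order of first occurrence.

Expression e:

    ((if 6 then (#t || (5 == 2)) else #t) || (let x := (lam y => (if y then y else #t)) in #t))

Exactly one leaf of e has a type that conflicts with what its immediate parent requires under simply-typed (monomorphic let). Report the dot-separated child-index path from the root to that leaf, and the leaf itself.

Trace:
  unify Int ~ Bool
  FAIL: mismatch Int ~ Bool

Answer: 0.0 : 6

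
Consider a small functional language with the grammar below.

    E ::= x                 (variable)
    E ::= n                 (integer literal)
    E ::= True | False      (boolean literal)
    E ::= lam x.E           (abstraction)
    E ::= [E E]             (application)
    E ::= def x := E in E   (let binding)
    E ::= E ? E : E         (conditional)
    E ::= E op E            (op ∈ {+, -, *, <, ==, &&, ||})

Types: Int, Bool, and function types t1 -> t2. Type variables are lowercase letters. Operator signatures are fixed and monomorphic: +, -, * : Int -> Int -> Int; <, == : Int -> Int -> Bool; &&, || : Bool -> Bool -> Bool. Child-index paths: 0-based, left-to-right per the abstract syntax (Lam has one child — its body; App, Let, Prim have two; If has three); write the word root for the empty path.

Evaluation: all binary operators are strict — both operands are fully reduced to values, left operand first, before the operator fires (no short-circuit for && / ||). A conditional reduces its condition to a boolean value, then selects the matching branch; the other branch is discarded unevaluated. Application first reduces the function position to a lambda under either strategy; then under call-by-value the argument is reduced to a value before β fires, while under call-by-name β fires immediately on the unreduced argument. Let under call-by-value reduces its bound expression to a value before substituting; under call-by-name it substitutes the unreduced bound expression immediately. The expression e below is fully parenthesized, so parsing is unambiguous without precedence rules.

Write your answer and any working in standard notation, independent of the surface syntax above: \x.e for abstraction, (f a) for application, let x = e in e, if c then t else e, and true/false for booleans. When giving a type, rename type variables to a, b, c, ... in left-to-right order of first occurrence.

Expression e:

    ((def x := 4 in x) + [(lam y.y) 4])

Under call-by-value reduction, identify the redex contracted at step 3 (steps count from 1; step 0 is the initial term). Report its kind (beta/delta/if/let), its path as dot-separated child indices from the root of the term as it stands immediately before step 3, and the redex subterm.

Derivation:
step 0: ((let x = 4 in x) + ((\y.y) 4))
step 1: [let@0] (4 + ((\y.y) 4))
step 2: [beta@1] (4 + 4)
step 3: [delta@root] 8

Answer: delta at root : (4 + 4)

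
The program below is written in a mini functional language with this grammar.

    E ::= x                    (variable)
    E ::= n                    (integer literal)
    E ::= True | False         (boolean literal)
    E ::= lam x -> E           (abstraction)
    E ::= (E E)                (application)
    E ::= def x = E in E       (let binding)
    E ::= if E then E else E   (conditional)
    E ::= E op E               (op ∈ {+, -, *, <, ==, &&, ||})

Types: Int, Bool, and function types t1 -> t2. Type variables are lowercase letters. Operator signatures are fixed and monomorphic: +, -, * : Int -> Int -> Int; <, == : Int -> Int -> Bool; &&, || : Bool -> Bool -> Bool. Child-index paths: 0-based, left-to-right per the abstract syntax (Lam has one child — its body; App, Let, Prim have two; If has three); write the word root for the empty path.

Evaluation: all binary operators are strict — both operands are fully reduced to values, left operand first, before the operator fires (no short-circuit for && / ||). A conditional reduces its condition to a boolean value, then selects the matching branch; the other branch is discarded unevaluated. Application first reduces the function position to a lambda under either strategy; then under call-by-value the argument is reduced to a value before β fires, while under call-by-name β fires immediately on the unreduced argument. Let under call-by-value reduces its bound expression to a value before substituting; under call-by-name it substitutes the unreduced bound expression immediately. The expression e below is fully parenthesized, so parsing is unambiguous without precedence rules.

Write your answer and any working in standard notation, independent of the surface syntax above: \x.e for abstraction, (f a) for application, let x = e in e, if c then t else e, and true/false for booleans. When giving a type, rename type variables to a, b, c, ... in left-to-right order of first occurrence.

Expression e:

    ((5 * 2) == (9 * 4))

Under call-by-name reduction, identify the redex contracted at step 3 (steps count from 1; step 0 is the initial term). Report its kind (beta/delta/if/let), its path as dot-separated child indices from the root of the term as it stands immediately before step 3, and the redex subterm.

Derivation:
step 0: ((5 * 2) == (9 * 4))
step 1: [delta@0] (10 == (9 * 4))
step 2: [delta@1] (10 == 36)
step 3: [delta@root] false

Answer: delta at root : (10 == 36)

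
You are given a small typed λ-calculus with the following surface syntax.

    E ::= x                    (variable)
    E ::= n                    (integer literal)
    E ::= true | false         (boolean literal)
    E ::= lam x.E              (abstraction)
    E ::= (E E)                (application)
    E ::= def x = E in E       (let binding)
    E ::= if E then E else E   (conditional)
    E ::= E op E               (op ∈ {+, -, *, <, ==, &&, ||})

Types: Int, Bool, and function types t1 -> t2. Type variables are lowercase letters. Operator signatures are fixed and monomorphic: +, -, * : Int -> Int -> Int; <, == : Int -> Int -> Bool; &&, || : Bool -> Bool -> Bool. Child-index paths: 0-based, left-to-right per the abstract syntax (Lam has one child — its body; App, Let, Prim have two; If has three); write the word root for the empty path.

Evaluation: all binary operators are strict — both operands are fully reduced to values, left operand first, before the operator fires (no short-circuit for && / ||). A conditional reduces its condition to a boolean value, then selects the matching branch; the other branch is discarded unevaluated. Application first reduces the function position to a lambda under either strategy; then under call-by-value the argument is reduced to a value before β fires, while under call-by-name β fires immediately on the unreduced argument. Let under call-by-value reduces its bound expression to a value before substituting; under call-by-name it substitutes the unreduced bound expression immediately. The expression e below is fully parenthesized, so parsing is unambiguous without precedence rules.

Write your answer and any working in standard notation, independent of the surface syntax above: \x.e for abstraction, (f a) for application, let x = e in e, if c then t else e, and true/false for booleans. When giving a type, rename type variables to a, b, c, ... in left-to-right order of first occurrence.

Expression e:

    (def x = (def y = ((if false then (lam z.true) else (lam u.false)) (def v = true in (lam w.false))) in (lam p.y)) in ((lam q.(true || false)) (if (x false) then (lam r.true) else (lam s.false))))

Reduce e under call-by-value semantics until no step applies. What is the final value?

Answer: true

Derivation:
step 0: (let x = (let y = ((if false then (\z.true) else (\u.false)) (let v = true in (\w.false))) in (\p.y)) in ((\q.(true || false)) (if (x false) then (\r.true) else (\s.false))))
step 1: [if@0.0.0] (let x = (let y = ((\u.false) (let v = true in (\w.false))) in (\p.y)) in ((\q.(true || false)) (if (x false) then (\r.true) else (\s.false))))
step 2: [let@0.0.1] (let x = (let y = ((\u.false) (\w.false)) in (\p.y)) in ((\q.(true || false)) (if (x false) then (\r.true) else (\s.false))))
step 3: [beta@0.0] (let x = (let y = false in (\p.y)) in ((\q.(true || false)) (if (x false) then (\r.true) else (\s.false))))
step 4: [let@0] (let x = (\p.false) in ((\q.(true || false)) (if (x false) then (\r.true) else (\s.false))))
step 5: [let@root] ((\q.(true || false)) (if ((\p.false) false) then (\r.true) else (\s.false)))
step 6: [beta@1.0] ((\q.(true || false)) (if false then (\r.true) else (\s.false)))
step 7: [if@1] ((\q.(true || false)) (\s.false))
step 8: [beta@root] (true || false)
step 9: [delta@root] true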